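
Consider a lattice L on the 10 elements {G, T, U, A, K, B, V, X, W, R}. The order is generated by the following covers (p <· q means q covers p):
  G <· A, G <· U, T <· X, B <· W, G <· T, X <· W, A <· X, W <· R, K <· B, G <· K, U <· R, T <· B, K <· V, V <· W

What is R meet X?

X

Common lower bounds of {R, X}: A, G, T, X.
The greatest among these is X.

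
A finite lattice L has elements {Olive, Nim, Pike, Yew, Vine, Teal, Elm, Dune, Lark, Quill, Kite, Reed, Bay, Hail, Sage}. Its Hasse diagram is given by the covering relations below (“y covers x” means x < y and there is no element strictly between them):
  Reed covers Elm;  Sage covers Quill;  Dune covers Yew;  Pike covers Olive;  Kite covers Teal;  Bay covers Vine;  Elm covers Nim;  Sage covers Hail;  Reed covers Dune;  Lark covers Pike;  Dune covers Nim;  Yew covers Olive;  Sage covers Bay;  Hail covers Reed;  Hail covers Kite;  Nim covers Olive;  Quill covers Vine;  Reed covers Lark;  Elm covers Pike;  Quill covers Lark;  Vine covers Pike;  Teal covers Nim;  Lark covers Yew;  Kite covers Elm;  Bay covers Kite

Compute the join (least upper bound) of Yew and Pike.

Common upper bounds of {Yew, Pike}: Hail, Lark, Quill, Reed, Sage.
The least among these is Lark.

Lark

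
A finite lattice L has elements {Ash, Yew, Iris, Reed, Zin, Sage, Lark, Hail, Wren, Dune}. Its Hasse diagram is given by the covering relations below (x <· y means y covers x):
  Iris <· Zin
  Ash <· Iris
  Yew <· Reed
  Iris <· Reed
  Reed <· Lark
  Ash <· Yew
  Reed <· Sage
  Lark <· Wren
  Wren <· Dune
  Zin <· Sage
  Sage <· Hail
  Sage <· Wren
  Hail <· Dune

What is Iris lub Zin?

Common upper bounds of {Iris, Zin}: Dune, Hail, Sage, Wren, Zin.
The least among these is Zin.

Zin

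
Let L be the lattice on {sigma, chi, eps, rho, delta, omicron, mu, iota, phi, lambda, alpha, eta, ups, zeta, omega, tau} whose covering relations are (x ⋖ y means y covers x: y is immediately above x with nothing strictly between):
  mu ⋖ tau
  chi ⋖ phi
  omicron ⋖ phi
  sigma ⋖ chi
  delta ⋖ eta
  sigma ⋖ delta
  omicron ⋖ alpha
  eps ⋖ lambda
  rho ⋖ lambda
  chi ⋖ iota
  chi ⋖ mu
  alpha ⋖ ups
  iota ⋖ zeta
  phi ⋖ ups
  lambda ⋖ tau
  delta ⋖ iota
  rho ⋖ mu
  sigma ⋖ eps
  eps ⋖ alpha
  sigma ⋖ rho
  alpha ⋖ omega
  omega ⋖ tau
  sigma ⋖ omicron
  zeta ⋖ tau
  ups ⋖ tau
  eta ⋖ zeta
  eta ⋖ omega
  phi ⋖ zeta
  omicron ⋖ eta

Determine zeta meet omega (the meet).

eta

Common lower bounds of {zeta, omega}: delta, eta, omicron, sigma.
The greatest among these is eta.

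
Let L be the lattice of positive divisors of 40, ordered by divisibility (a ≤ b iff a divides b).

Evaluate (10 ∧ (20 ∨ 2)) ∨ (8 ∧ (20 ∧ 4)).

20 ∨ 2 = 20
10 ∧ 20 = 10
20 ∧ 4 = 4
8 ∧ 4 = 4
10 ∨ 4 = 20

20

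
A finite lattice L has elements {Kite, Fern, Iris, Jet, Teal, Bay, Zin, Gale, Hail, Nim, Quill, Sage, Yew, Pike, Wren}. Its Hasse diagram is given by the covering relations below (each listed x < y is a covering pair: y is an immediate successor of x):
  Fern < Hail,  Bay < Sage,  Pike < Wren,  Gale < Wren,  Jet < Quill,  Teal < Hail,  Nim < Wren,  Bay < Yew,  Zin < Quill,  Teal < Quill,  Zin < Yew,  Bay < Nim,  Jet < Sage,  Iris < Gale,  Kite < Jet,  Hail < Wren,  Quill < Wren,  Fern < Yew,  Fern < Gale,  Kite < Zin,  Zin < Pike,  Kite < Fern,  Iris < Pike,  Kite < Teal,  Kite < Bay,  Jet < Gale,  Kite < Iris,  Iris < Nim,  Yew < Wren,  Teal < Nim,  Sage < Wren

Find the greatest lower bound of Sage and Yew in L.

Bay

Common lower bounds of {Sage, Yew}: Bay, Kite.
The greatest among these is Bay.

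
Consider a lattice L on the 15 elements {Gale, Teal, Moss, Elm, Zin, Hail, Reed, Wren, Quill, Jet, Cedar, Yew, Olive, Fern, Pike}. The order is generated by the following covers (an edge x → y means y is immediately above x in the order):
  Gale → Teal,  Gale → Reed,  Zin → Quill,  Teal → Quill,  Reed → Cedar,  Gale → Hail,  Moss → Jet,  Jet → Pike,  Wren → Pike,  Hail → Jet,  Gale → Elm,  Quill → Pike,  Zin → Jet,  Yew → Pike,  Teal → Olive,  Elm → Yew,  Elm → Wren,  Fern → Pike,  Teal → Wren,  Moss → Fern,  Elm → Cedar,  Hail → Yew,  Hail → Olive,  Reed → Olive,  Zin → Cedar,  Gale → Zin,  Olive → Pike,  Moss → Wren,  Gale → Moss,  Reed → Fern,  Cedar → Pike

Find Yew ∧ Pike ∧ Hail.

Common lower bounds of {Yew, Pike, Hail}: Gale, Hail.
The greatest among these is Hail.

Hail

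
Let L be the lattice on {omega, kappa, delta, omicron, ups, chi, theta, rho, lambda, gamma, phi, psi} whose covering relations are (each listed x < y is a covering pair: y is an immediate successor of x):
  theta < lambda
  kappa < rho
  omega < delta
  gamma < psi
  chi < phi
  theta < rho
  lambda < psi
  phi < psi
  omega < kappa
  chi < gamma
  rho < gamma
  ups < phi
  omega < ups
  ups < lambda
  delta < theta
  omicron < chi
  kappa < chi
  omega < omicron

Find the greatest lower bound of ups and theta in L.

omega

Common lower bounds of {ups, theta}: omega.
The greatest among these is omega.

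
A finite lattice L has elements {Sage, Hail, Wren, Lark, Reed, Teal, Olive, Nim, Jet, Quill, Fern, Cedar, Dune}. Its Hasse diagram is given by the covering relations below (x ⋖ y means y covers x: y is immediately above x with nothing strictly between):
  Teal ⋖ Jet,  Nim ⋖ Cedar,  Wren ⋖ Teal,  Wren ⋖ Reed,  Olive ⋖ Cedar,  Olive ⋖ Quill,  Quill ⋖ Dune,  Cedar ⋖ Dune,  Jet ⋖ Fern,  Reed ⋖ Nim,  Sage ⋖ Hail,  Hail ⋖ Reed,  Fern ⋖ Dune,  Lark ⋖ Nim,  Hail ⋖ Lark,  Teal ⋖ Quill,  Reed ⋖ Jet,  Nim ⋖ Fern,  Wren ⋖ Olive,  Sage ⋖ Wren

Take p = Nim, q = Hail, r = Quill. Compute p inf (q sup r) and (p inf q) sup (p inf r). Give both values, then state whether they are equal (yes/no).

Nim; Reed; no

q sup r = Dune, so p inf (q sup r) = Nim inf Dune = Nim.
p inf q = Hail and p inf r = Wren, so (p inf q) sup (p inf r) = Hail sup Wren = Reed.
Equal: no.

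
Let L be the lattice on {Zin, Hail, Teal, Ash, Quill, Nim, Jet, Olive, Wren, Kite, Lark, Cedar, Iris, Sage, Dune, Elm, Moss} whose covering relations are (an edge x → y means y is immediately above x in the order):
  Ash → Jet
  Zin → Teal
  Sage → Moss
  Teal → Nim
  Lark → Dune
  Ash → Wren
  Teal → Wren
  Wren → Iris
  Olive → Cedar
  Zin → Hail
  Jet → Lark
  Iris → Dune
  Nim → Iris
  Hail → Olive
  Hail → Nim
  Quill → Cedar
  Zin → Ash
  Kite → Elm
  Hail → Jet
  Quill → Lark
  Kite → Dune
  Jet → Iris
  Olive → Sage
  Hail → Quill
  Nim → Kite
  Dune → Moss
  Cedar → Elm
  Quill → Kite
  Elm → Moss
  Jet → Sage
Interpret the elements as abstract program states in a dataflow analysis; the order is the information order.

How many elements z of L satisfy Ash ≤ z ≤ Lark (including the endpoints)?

3

The interval [Ash, Lark] = {Ash, Jet, Lark}, which has 3 elements.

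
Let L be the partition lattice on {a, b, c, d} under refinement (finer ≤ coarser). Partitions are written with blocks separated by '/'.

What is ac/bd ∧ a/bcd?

The meet (common refinement) of ac/bd and a/bcd intersects blocks pairwise, giving a/bd/c.

a/bd/c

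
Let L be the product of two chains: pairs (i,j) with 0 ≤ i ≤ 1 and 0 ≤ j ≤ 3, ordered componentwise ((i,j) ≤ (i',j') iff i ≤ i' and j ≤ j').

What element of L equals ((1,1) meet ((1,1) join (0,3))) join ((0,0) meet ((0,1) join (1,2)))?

(1,1) ∨ (0,3) = (1,3)
(1,1) ∧ (1,3) = (1,1)
(0,1) ∨ (1,2) = (1,2)
(0,0) ∧ (1,2) = (0,0)
(1,1) ∨ (0,0) = (1,1)

(1,1)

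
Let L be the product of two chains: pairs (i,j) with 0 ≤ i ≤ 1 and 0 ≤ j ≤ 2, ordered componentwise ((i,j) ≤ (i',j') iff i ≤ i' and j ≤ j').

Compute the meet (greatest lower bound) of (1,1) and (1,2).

In a product of chains, the meet is componentwise min, giving (1,1).

(1,1)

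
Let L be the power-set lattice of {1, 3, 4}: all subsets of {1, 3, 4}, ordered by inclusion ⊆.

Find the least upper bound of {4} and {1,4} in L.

{1,4}

Under ⊆, join is union: {4} ∪ {1,4} = {1,4}.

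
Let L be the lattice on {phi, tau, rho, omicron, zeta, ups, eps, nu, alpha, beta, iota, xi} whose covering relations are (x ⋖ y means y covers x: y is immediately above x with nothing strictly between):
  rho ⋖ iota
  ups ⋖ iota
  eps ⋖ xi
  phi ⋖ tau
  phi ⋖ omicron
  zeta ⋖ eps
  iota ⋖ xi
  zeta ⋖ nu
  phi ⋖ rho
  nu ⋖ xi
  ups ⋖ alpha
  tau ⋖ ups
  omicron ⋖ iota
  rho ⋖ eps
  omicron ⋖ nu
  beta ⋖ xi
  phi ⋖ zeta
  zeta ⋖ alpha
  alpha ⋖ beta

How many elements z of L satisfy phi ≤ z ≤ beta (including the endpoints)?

6

The interval [phi, beta] = {alpha, beta, phi, tau, ups, zeta}, which has 6 elements.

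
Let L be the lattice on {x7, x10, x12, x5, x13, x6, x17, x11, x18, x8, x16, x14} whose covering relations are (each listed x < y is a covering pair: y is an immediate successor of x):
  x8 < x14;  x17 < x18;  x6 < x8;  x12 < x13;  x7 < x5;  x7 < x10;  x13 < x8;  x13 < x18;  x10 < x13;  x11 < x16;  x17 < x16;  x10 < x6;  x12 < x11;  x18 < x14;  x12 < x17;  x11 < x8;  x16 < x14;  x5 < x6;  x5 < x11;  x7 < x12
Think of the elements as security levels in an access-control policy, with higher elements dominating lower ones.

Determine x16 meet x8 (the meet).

Common lower bounds of {x16, x8}: x11, x12, x5, x7.
The greatest among these is x11.

x11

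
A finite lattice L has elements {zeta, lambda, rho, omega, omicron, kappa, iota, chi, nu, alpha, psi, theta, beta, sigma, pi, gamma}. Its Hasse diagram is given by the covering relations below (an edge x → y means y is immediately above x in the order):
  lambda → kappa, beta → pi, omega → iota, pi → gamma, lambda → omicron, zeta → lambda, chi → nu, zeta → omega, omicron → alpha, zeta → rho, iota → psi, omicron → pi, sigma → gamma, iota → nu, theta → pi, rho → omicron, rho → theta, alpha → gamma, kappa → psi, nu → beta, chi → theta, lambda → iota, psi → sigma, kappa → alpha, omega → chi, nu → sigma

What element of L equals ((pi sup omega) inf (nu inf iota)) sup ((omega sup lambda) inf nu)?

pi ∨ omega = pi
nu ∧ iota = iota
pi ∧ iota = iota
omega ∨ lambda = iota
iota ∧ nu = iota
iota ∨ iota = iota

iota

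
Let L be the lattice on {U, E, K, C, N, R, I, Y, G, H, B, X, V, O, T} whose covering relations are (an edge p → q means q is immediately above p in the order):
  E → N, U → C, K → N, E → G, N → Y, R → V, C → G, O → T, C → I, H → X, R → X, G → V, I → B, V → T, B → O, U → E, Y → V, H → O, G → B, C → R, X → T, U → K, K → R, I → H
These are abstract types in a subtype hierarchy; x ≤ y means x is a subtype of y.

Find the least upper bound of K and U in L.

K

Common upper bounds of {K, U}: K, N, R, T, V, X, Y.
The least among these is K.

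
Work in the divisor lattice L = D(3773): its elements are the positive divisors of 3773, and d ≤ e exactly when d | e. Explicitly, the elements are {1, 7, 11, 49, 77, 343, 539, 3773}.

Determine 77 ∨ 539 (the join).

In the divisibility order, the join is the least common multiple: lcm(77, 539) = 539.

539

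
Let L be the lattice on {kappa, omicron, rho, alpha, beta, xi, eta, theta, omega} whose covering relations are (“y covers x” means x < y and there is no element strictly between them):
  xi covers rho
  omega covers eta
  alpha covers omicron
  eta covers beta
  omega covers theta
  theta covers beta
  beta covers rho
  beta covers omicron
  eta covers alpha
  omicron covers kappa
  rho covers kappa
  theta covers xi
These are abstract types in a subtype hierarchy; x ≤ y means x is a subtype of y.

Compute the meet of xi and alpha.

kappa

Common lower bounds of {xi, alpha}: kappa.
The greatest among these is kappa.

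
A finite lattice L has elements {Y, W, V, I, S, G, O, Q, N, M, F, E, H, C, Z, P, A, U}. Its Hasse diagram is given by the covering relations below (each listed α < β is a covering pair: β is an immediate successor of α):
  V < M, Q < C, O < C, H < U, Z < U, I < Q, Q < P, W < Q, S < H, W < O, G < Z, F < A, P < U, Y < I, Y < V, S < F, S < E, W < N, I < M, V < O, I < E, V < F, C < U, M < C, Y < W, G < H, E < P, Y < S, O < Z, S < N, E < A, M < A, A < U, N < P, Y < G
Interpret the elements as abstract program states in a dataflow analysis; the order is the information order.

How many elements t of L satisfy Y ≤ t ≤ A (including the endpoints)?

8

The interval [Y, A] = {A, E, F, I, M, S, V, Y}, which has 8 elements.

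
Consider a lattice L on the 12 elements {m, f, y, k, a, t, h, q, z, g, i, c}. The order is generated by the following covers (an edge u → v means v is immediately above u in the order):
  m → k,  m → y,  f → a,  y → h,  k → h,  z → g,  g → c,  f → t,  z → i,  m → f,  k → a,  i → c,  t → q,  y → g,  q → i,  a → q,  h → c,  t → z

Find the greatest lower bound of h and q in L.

k

Common lower bounds of {h, q}: k, m.
The greatest among these is k.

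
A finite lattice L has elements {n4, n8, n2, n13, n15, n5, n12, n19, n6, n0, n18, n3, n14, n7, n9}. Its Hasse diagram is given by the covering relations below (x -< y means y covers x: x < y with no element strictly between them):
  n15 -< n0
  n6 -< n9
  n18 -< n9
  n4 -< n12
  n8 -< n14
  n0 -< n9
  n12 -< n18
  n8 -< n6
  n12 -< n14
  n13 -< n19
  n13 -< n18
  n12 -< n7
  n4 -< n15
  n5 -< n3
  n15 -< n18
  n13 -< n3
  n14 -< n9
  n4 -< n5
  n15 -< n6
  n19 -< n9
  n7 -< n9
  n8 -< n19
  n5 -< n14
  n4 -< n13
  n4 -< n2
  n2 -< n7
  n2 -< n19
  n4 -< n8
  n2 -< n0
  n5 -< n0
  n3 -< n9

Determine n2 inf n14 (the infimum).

n4

Common lower bounds of {n2, n14}: n4.
The greatest among these is n4.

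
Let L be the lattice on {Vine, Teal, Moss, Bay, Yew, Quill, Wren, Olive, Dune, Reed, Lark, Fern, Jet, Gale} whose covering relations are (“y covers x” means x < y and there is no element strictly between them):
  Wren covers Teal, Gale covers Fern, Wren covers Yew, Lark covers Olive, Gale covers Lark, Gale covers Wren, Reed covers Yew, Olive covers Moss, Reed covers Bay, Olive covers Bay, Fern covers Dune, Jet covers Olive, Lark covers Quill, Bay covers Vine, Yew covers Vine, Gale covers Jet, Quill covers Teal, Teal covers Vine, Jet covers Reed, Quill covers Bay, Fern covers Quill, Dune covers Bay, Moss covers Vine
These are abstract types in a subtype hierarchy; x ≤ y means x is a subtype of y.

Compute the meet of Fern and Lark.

Common lower bounds of {Fern, Lark}: Bay, Quill, Teal, Vine.
The greatest among these is Quill.

Quill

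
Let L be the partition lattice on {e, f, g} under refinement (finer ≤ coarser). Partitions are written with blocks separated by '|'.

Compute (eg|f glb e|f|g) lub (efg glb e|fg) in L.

e|fg

eg|f ∧ e|f|g = e|f|g
efg ∧ e|fg = e|fg
e|f|g ∨ e|fg = e|fg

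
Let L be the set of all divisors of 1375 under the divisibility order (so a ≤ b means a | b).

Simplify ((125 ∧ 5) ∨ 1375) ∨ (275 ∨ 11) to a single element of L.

1375

125 ∧ 5 = 5
5 ∨ 1375 = 1375
275 ∨ 11 = 275
1375 ∨ 275 = 1375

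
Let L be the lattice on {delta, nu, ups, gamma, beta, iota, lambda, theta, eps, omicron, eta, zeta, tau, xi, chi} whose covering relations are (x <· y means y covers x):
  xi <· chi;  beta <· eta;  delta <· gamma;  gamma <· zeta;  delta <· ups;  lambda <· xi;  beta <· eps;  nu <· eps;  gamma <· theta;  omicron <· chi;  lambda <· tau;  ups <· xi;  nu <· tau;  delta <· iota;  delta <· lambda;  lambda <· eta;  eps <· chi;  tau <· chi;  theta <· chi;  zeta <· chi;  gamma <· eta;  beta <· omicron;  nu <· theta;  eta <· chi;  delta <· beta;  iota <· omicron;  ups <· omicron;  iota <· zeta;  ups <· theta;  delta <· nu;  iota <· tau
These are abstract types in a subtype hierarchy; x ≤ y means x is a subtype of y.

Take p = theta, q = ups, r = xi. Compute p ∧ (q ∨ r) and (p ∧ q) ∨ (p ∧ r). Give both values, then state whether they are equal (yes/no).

q ∨ r = xi, so p ∧ (q ∨ r) = theta ∧ xi = ups.
p ∧ q = ups and p ∧ r = ups, so (p ∧ q) ∨ (p ∧ r) = ups ∨ ups = ups.
Equal: yes.

ups; ups; yes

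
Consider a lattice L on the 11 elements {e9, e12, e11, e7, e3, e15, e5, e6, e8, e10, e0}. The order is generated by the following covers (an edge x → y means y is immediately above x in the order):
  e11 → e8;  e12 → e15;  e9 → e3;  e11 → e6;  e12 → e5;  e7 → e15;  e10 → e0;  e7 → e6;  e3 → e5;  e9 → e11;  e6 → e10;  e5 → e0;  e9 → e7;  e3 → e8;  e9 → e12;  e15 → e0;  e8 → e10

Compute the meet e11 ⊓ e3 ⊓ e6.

Common lower bounds of {e11, e3, e6}: e9.
The greatest among these is e9.

e9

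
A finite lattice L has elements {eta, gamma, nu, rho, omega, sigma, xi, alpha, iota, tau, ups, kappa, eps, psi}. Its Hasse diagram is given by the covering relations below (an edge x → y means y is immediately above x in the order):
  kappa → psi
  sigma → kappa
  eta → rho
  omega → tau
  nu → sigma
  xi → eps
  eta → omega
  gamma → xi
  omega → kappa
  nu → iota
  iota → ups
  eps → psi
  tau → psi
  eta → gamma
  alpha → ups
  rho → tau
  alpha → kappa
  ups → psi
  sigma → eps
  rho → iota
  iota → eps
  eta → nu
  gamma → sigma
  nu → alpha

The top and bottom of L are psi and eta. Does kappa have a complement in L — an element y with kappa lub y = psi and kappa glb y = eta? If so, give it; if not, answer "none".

rho

Need y with kappa ∨ y = psi and kappa ∧ y = eta.
Checking each element gives: rho.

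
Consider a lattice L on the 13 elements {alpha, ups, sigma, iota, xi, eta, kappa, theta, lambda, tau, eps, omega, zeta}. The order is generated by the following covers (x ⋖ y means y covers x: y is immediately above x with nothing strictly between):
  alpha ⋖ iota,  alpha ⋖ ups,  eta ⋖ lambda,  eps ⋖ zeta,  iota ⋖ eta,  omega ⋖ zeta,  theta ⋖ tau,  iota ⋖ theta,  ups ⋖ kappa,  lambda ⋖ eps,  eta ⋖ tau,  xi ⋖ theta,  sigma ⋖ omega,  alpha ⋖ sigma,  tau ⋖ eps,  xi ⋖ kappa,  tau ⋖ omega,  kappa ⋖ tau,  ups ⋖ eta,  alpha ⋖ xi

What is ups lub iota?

eta

Common upper bounds of {ups, iota}: eps, eta, lambda, omega, tau, zeta.
The least among these is eta.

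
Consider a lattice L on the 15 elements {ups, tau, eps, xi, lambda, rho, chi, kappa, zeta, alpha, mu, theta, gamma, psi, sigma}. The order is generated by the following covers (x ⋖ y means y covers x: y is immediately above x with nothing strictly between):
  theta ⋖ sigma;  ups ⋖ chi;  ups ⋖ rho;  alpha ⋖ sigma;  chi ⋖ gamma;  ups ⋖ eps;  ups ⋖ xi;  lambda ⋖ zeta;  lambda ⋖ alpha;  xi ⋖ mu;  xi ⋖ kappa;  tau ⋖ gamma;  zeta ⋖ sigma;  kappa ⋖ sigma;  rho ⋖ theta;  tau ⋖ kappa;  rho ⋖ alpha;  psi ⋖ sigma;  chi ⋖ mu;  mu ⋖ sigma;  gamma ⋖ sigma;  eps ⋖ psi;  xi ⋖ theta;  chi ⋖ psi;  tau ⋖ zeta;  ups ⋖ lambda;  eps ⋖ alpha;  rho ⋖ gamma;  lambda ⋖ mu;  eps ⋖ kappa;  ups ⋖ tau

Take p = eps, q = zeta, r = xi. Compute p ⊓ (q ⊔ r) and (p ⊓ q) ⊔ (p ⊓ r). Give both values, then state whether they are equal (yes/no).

eps; ups; no

q ⊔ r = sigma, so p ⊓ (q ⊔ r) = eps ⊓ sigma = eps.
p ⊓ q = ups and p ⊓ r = ups, so (p ⊓ q) ⊔ (p ⊓ r) = ups ⊔ ups = ups.
Equal: no.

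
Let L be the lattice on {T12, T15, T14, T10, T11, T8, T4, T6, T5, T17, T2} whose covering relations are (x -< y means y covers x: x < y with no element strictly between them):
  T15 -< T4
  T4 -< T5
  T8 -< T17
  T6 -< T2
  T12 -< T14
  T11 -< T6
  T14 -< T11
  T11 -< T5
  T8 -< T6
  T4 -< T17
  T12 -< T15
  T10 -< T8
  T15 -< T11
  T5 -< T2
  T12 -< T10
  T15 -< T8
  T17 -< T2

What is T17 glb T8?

Common lower bounds of {T17, T8}: T10, T12, T15, T8.
The greatest among these is T8.

T8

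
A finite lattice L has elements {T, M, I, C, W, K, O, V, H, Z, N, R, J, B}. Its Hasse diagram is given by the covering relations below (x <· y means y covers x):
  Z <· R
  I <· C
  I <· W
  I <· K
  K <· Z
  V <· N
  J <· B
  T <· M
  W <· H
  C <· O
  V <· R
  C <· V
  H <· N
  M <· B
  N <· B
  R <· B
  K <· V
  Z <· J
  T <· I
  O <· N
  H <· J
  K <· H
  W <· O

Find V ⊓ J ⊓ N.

Common lower bounds of {V, J, N}: I, K, T.
The greatest among these is K.

K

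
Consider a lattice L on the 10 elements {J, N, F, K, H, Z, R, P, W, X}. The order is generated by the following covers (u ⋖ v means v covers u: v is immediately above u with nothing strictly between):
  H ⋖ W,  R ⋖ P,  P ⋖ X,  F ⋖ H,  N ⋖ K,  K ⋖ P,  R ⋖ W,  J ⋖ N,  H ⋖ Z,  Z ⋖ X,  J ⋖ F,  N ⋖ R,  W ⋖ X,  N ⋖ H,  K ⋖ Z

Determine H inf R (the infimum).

N

Common lower bounds of {H, R}: J, N.
The greatest among these is N.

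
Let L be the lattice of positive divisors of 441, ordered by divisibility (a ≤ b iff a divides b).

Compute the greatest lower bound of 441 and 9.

Common lower bounds of {441, 9}: 1, 3, 9.
The greatest among these is 9.

9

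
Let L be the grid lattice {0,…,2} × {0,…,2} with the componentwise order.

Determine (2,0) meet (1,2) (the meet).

(1,0)

In a product of chains, the meet is componentwise min, giving (1,0).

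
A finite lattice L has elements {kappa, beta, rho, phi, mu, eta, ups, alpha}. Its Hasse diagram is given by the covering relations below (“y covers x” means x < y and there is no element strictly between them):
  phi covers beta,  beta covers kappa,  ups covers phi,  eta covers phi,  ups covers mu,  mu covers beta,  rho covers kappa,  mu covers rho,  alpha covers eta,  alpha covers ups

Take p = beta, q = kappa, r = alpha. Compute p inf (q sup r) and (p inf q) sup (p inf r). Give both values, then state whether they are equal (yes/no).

beta; beta; yes

q sup r = alpha, so p inf (q sup r) = beta inf alpha = beta.
p inf q = kappa and p inf r = beta, so (p inf q) sup (p inf r) = kappa sup beta = beta.
Equal: yes.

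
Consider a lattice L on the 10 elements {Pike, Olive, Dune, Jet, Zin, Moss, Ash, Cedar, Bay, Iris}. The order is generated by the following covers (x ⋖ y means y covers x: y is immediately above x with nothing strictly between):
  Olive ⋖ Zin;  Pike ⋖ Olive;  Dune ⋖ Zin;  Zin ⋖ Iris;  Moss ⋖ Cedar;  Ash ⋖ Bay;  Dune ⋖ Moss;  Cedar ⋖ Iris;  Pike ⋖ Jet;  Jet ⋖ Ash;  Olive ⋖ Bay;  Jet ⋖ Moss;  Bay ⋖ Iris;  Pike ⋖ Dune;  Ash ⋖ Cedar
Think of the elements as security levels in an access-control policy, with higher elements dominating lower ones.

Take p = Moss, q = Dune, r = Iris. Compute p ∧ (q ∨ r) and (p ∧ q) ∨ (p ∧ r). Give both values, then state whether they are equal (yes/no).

q ∨ r = Iris, so p ∧ (q ∨ r) = Moss ∧ Iris = Moss.
p ∧ q = Dune and p ∧ r = Moss, so (p ∧ q) ∨ (p ∧ r) = Dune ∨ Moss = Moss.
Equal: yes.

Moss; Moss; yes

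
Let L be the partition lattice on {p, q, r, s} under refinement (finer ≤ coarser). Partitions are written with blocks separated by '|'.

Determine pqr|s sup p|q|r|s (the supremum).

The join of pqr|s and p|q|r|s merges any blocks that overlap across the partitions, giving pqr|s.

pqr|s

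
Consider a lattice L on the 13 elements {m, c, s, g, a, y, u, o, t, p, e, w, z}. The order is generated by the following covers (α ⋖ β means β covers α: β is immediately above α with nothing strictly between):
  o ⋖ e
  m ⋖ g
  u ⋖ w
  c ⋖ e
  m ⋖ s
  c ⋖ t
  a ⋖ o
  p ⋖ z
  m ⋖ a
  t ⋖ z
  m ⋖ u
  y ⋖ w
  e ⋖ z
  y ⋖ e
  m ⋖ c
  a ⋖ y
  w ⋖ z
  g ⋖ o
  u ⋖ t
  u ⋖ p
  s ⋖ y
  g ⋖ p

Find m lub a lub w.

Common upper bounds of {m, a, w}: w, z.
The least among these is w.

w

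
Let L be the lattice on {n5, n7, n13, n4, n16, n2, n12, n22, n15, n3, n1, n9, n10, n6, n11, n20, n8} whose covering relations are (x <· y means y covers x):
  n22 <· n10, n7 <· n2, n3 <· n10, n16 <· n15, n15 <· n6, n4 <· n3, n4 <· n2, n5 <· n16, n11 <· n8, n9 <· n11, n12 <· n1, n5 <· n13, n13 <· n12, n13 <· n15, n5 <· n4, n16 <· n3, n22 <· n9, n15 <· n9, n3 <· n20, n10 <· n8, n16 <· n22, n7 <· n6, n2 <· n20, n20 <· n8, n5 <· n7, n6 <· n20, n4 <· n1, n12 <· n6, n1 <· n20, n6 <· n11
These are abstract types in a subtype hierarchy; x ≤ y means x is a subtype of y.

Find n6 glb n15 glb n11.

n15

Common lower bounds of {n6, n15, n11}: n13, n15, n16, n5.
The greatest among these is n15.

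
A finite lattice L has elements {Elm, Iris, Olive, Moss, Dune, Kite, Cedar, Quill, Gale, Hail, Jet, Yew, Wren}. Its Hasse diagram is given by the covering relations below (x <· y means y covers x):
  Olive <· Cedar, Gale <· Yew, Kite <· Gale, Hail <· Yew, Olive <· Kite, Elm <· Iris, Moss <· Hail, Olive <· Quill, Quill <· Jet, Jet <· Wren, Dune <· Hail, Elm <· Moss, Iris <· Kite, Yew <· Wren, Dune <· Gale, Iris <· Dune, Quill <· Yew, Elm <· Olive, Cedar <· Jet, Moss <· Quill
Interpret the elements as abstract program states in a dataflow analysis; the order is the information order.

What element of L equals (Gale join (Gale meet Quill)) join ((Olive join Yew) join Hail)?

Gale ∧ Quill = Olive
Gale ∨ Olive = Gale
Olive ∨ Yew = Yew
Yew ∨ Hail = Yew
Gale ∨ Yew = Yew

Yew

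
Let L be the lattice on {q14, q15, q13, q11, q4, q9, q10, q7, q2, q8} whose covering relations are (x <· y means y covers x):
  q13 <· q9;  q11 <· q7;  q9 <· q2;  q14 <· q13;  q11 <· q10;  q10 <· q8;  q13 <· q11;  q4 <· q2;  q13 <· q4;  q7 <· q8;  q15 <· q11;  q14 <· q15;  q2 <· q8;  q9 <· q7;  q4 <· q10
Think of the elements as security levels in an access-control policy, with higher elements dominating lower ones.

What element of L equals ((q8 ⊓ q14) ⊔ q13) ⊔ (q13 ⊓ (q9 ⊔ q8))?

q13

q8 ∧ q14 = q14
q14 ∨ q13 = q13
q9 ∨ q8 = q8
q13 ∧ q8 = q13
q13 ∨ q13 = q13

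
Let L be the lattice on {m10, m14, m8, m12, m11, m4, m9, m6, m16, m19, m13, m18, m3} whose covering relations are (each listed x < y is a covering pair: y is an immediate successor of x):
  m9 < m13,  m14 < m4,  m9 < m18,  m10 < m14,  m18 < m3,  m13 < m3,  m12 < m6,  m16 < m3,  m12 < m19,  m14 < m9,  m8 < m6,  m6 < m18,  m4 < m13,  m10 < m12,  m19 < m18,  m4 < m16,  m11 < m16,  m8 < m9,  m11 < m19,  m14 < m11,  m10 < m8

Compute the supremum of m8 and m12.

Common upper bounds of {m8, m12}: m18, m3, m6.
The least among these is m6.

m6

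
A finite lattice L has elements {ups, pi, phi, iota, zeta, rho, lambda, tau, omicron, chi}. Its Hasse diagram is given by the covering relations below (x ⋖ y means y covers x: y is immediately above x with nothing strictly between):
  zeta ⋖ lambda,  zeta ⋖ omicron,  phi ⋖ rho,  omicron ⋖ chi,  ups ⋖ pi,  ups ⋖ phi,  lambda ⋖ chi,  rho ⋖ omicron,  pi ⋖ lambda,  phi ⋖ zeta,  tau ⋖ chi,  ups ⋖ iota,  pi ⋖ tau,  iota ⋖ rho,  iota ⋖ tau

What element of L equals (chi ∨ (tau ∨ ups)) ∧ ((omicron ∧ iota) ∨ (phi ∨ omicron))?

tau ∨ ups = tau
chi ∨ tau = chi
omicron ∧ iota = iota
phi ∨ omicron = omicron
iota ∨ omicron = omicron
chi ∧ omicron = omicron

omicron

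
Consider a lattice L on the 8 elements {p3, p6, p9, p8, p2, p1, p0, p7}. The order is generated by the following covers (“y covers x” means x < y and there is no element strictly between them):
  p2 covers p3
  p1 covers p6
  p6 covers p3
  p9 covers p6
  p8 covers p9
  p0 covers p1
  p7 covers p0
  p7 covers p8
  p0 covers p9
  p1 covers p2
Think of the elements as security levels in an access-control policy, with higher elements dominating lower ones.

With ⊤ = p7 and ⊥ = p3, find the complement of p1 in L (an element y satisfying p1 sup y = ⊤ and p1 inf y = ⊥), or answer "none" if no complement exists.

none

For every candidate y, either p1 ∨ y ≠ p7 or p1 ∧ y ≠ p3; no complement exists.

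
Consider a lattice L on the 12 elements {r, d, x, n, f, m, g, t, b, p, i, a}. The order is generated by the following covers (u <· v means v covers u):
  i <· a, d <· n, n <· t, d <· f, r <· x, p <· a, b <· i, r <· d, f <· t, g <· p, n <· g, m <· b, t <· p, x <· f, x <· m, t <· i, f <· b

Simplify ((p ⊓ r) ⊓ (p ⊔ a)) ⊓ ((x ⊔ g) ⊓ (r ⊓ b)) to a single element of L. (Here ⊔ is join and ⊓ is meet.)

p ∧ r = r
p ∨ a = a
r ∧ a = r
x ∨ g = p
r ∧ b = r
p ∧ r = r
r ∧ r = r

r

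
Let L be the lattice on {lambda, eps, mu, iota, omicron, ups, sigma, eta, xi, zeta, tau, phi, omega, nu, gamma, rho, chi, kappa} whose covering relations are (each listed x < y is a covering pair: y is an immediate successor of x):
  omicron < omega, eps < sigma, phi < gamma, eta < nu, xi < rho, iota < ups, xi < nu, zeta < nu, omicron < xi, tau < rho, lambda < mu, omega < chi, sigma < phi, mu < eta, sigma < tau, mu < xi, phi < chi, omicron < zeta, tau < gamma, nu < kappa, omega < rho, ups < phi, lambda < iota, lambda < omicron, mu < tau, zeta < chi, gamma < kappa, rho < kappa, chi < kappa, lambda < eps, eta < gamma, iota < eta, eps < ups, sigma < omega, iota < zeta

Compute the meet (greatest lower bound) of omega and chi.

Common lower bounds of {omega, chi}: eps, lambda, omega, omicron, sigma.
The greatest among these is omega.

omega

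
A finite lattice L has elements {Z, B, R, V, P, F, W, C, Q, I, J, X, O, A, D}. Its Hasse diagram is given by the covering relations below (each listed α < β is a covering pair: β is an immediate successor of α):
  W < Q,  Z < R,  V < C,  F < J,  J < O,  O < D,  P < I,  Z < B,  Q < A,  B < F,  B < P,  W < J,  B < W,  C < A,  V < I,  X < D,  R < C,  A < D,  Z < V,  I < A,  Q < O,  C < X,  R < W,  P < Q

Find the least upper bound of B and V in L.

I

Common upper bounds of {B, V}: A, D, I.
The least among these is I.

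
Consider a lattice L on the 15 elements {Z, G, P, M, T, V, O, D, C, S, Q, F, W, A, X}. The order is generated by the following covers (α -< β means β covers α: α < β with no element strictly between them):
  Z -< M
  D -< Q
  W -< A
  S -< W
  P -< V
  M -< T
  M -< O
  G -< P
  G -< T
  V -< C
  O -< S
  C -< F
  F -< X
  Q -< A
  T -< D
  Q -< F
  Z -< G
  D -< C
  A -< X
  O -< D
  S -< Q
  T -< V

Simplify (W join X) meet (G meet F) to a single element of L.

W ∨ X = X
G ∧ F = G
X ∧ G = G

G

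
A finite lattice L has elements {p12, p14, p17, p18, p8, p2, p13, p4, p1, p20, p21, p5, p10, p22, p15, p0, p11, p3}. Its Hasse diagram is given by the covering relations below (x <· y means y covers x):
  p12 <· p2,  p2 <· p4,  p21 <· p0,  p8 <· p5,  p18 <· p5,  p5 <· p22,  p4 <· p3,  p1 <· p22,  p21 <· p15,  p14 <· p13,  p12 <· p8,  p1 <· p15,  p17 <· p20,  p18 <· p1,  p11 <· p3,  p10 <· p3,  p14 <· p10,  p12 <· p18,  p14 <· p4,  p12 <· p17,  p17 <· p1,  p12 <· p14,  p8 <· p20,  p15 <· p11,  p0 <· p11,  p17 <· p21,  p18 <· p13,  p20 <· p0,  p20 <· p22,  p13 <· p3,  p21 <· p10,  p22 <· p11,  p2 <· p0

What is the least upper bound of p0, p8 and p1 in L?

p11

Common upper bounds of {p0, p8, p1}: p11, p3.
The least among these is p11.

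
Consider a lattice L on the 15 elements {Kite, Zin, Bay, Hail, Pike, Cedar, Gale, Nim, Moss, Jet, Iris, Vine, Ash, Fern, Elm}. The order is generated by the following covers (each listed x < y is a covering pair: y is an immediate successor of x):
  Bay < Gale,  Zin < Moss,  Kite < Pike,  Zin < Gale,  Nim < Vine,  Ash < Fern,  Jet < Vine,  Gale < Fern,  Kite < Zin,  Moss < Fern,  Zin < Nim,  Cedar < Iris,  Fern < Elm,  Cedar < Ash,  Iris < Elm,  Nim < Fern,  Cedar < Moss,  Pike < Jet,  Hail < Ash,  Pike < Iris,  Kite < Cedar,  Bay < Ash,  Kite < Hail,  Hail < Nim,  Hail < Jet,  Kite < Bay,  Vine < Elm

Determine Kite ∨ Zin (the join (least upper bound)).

Common upper bounds of {Kite, Zin}: Elm, Fern, Gale, Moss, Nim, Vine, Zin.
The least among these is Zin.

Zin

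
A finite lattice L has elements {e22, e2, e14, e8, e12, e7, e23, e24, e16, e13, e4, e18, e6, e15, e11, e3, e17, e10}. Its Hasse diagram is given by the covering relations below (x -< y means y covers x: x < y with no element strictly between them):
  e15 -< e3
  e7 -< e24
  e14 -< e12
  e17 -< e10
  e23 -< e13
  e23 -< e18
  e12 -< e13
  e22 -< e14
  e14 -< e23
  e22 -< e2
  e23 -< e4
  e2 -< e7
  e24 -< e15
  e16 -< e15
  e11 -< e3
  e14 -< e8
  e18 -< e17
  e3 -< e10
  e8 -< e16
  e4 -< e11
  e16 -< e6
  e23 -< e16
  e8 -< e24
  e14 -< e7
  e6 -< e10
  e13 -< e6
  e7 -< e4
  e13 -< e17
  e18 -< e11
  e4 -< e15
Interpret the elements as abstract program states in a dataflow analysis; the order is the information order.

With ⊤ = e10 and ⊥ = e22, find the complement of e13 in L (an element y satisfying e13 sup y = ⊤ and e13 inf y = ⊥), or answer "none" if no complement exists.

Need y with e13 ∨ y = e10 and e13 ∧ y = e22.
Checking each element gives: e2.

e2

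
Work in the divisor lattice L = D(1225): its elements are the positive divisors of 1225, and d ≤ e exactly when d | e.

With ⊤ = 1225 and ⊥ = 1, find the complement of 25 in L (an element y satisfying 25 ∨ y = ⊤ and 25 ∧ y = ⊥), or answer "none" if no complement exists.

49

Need y with 25 ∨ y = 1225 and 25 ∧ y = 1.
Checking each element gives: 49.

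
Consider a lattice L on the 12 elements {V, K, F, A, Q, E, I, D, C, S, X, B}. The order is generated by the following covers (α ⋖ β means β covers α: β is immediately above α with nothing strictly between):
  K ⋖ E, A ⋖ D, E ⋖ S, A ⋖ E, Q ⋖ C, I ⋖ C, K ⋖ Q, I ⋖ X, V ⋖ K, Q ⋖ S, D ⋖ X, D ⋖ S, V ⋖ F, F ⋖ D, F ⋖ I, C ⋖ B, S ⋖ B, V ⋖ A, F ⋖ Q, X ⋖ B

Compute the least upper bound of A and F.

D

Common upper bounds of {A, F}: B, D, S, X.
The least among these is D.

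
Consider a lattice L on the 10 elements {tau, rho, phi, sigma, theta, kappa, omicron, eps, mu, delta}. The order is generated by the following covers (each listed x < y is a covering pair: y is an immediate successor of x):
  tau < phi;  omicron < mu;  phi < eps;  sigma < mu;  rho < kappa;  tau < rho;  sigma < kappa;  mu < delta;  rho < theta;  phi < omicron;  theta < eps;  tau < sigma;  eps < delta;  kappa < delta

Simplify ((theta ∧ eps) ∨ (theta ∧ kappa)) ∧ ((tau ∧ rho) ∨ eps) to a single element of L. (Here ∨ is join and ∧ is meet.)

theta ∧ eps = theta
theta ∧ kappa = rho
theta ∨ rho = theta
tau ∧ rho = tau
tau ∨ eps = eps
theta ∧ eps = theta

theta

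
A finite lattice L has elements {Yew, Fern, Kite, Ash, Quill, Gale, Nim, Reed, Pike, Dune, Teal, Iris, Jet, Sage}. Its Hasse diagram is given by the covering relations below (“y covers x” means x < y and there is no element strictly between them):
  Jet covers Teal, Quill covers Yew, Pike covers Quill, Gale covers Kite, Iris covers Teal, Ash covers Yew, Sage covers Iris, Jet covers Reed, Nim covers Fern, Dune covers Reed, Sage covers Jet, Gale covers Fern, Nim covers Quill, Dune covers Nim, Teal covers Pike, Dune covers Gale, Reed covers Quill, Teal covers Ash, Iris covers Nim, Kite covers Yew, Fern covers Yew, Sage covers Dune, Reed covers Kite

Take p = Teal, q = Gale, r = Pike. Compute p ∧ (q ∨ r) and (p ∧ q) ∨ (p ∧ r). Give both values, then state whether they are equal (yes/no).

Teal; Pike; no

q ∨ r = Sage, so p ∧ (q ∨ r) = Teal ∧ Sage = Teal.
p ∧ q = Yew and p ∧ r = Pike, so (p ∧ q) ∨ (p ∧ r) = Yew ∨ Pike = Pike.
Equal: no.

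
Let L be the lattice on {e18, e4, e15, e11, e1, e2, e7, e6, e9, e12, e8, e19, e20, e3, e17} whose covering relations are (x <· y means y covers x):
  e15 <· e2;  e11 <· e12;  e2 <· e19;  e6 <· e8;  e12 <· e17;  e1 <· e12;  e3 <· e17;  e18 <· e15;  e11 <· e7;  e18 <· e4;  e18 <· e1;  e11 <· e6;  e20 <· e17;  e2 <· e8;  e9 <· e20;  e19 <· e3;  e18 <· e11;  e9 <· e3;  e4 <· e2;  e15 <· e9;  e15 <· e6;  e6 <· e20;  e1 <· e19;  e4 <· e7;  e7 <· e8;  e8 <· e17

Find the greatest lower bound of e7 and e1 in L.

e18

Common lower bounds of {e7, e1}: e18.
The greatest among these is e18.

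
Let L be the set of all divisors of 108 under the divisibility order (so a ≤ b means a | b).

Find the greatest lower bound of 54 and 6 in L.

In the divisibility order, the meet is the greatest common divisor: gcd(54, 6) = 6.

6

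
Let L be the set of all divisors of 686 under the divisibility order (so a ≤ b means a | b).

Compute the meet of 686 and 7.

In the divisibility order, the meet is the greatest common divisor: gcd(686, 7) = 7.

7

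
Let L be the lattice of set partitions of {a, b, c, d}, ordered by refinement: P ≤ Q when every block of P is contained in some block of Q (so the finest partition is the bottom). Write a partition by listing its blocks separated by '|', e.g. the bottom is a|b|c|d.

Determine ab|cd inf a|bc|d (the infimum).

Common lower bounds of {ab|cd, a|bc|d}: a|b|c|d.
The greatest among these is a|b|c|d.

a|b|c|d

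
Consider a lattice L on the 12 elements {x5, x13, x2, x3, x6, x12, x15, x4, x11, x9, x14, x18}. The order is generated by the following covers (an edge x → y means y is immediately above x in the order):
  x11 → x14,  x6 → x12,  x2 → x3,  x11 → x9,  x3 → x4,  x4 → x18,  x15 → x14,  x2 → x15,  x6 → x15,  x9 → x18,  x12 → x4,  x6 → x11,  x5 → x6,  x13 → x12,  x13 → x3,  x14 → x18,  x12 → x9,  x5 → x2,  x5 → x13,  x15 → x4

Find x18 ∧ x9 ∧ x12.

Common lower bounds of {x18, x9, x12}: x12, x13, x5, x6.
The greatest among these is x12.

x12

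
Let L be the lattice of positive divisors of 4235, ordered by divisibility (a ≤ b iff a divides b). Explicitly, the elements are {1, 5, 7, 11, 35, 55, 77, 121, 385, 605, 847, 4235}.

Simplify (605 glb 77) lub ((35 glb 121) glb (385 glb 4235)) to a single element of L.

11

605 ∧ 77 = 11
35 ∧ 121 = 1
385 ∧ 4235 = 385
1 ∧ 385 = 1
11 ∨ 1 = 11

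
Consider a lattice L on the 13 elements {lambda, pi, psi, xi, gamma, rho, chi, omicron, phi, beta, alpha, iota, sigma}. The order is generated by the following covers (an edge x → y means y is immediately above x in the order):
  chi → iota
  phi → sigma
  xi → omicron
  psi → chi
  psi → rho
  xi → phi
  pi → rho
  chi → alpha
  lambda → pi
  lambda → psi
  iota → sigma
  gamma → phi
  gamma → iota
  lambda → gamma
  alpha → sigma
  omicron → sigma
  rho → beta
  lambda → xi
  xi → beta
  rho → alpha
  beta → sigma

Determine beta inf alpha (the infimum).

rho

Common lower bounds of {beta, alpha}: lambda, pi, psi, rho.
The greatest among these is rho.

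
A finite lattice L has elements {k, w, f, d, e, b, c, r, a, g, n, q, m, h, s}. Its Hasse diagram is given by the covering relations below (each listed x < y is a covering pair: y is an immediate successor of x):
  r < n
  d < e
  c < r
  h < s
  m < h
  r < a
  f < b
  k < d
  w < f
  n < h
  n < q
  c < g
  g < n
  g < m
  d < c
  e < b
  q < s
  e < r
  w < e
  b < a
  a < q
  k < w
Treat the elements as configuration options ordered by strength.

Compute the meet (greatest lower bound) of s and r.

Common lower bounds of {s, r}: c, d, e, k, r, w.
The greatest among these is r.

r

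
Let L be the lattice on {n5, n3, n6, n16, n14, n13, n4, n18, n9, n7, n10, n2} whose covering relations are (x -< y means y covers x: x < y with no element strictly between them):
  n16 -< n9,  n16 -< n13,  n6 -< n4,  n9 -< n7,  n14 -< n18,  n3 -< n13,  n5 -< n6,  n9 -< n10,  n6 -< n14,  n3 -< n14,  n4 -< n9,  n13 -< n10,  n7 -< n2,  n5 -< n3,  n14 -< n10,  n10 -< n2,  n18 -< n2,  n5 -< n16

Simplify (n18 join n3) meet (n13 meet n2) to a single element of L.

n18 ∨ n3 = n18
n13 ∧ n2 = n13
n18 ∧ n13 = n3

n3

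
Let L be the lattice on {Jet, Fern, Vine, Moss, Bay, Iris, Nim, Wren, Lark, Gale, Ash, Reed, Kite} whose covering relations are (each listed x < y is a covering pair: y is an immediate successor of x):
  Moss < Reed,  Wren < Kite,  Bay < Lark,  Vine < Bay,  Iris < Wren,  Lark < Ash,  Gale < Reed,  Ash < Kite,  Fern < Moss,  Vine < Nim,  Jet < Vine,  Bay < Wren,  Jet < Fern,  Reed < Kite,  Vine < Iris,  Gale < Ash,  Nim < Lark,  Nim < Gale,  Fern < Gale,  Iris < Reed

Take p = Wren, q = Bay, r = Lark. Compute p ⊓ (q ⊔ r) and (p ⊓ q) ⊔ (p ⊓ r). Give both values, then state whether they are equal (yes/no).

Bay; Bay; yes

q ⊔ r = Lark, so p ⊓ (q ⊔ r) = Wren ⊓ Lark = Bay.
p ⊓ q = Bay and p ⊓ r = Bay, so (p ⊓ q) ⊔ (p ⊓ r) = Bay ⊔ Bay = Bay.
Equal: yes.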